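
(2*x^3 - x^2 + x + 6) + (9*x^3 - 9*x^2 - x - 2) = 11*x^3 - 10*x^2 + 4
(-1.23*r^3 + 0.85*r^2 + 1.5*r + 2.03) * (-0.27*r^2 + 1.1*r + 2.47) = 0.3321*r^5 - 1.5825*r^4 - 2.5081*r^3 + 3.2014*r^2 + 5.938*r + 5.0141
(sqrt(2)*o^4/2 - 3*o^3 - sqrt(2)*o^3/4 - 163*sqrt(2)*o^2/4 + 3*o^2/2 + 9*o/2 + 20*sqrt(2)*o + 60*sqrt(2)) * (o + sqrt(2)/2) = sqrt(2)*o^5/2 - 5*o^4/2 - sqrt(2)*o^4/4 - 169*sqrt(2)*o^3/4 + 5*o^3/4 - 145*o^2/4 + 83*sqrt(2)*o^2/4 + 20*o + 249*sqrt(2)*o/4 + 60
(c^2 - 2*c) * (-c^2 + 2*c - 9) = -c^4 + 4*c^3 - 13*c^2 + 18*c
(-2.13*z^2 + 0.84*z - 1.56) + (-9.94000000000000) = -2.13*z^2 + 0.84*z - 11.5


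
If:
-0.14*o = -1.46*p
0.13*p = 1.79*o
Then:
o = 0.00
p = 0.00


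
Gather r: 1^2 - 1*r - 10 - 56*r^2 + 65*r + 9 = -56*r^2 + 64*r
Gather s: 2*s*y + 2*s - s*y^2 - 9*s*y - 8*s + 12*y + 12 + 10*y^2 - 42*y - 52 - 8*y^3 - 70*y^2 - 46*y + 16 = s*(-y^2 - 7*y - 6) - 8*y^3 - 60*y^2 - 76*y - 24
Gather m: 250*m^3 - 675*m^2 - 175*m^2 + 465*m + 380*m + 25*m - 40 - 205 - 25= 250*m^3 - 850*m^2 + 870*m - 270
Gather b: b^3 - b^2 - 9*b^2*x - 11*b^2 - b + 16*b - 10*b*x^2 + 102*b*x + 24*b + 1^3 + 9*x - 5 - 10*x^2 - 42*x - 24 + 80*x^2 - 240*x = b^3 + b^2*(-9*x - 12) + b*(-10*x^2 + 102*x + 39) + 70*x^2 - 273*x - 28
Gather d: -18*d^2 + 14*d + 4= -18*d^2 + 14*d + 4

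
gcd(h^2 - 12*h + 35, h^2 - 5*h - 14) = h - 7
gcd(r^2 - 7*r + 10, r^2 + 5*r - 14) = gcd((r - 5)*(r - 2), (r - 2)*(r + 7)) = r - 2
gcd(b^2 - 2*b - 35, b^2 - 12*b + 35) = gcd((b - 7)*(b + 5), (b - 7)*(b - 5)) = b - 7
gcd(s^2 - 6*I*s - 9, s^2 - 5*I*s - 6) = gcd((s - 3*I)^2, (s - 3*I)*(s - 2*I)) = s - 3*I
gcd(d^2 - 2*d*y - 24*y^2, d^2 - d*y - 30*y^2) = -d + 6*y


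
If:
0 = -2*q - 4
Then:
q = -2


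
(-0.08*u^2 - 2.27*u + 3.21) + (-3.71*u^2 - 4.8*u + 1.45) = -3.79*u^2 - 7.07*u + 4.66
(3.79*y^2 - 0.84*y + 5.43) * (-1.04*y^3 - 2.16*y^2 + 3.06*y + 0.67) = -3.9416*y^5 - 7.3128*y^4 + 7.7646*y^3 - 11.7599*y^2 + 16.053*y + 3.6381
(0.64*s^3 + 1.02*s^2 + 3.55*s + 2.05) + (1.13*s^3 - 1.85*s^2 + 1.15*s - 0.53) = 1.77*s^3 - 0.83*s^2 + 4.7*s + 1.52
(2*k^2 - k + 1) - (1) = 2*k^2 - k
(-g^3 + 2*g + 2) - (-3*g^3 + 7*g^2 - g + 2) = 2*g^3 - 7*g^2 + 3*g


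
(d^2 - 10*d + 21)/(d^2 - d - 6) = (d - 7)/(d + 2)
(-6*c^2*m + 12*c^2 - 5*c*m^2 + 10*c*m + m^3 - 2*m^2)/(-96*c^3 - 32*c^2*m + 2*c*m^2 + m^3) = (c*m - 2*c + m^2 - 2*m)/(16*c^2 + 8*c*m + m^2)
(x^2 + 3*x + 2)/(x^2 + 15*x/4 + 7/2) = 4*(x + 1)/(4*x + 7)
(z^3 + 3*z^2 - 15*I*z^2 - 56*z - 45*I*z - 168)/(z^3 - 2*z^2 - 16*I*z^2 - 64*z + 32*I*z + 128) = (z^2 + z*(3 - 7*I) - 21*I)/(z^2 + z*(-2 - 8*I) + 16*I)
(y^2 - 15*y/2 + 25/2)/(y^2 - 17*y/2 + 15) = (y - 5)/(y - 6)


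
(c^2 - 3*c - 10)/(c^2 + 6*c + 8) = (c - 5)/(c + 4)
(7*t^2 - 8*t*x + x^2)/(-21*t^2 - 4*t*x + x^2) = (-t + x)/(3*t + x)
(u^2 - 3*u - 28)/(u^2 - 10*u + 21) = (u + 4)/(u - 3)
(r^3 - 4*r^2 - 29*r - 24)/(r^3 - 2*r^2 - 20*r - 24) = (-r^3 + 4*r^2 + 29*r + 24)/(-r^3 + 2*r^2 + 20*r + 24)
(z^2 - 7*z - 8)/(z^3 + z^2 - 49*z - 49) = (z - 8)/(z^2 - 49)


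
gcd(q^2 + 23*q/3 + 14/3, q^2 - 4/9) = q + 2/3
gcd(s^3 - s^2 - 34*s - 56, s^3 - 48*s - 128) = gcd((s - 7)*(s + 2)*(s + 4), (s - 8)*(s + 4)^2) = s + 4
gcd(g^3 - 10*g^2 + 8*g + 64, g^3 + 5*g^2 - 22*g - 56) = g^2 - 2*g - 8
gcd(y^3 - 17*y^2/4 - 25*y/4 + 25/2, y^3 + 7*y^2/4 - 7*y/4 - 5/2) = y^2 + 3*y/4 - 5/2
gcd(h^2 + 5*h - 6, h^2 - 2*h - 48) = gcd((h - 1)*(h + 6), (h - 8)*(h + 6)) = h + 6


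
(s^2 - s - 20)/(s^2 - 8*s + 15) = (s + 4)/(s - 3)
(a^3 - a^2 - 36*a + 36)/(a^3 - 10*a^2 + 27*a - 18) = (a + 6)/(a - 3)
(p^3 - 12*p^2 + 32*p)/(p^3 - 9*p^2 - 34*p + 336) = p*(p - 4)/(p^2 - p - 42)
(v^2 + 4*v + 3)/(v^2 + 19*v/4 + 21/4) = 4*(v + 1)/(4*v + 7)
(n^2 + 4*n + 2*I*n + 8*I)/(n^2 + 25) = (n^2 + 2*n*(2 + I) + 8*I)/(n^2 + 25)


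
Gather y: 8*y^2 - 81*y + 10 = 8*y^2 - 81*y + 10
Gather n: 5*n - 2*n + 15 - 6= 3*n + 9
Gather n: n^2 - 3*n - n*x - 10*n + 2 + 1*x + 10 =n^2 + n*(-x - 13) + x + 12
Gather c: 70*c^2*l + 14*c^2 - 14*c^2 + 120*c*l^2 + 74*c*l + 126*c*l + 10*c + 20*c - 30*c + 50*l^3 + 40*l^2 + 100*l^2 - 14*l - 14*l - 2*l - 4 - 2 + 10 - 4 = 70*c^2*l + c*(120*l^2 + 200*l) + 50*l^3 + 140*l^2 - 30*l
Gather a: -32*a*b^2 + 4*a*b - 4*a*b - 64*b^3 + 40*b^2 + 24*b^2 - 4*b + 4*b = -32*a*b^2 - 64*b^3 + 64*b^2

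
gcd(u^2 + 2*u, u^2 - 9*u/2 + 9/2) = 1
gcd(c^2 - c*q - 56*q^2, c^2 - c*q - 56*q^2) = -c^2 + c*q + 56*q^2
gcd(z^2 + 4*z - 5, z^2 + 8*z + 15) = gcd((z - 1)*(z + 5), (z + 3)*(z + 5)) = z + 5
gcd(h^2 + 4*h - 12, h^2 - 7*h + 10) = h - 2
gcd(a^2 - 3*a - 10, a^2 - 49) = 1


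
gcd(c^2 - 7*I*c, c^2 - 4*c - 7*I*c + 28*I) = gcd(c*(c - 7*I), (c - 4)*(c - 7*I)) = c - 7*I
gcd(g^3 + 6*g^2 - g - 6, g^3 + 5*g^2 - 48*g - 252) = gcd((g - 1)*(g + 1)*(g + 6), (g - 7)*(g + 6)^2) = g + 6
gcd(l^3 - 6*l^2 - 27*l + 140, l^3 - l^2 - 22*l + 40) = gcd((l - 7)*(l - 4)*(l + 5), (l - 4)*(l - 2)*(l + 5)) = l^2 + l - 20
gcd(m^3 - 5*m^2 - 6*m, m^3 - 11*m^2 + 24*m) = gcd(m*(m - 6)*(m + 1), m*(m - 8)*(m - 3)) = m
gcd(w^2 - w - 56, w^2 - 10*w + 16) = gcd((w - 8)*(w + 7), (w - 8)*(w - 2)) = w - 8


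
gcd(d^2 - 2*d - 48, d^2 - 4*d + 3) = 1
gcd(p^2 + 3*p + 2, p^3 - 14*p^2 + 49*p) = 1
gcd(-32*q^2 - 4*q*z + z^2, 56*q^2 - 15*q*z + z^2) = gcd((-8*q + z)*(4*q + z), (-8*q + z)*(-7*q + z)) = -8*q + z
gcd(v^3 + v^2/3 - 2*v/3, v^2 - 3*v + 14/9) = v - 2/3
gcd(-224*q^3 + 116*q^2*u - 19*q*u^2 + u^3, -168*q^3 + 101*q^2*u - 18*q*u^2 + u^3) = 56*q^2 - 15*q*u + u^2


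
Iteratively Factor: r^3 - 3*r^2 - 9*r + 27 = (r - 3)*(r^2 - 9) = (r - 3)*(r + 3)*(r - 3)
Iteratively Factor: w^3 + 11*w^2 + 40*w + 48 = (w + 4)*(w^2 + 7*w + 12) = (w + 4)^2*(w + 3)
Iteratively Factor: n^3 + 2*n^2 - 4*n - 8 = (n + 2)*(n^2 - 4) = (n + 2)^2*(n - 2)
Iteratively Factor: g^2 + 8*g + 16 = (g + 4)*(g + 4)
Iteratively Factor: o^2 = (o)*(o)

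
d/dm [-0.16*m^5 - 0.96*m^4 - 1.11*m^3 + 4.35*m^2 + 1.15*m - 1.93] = -0.8*m^4 - 3.84*m^3 - 3.33*m^2 + 8.7*m + 1.15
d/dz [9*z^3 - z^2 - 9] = z*(27*z - 2)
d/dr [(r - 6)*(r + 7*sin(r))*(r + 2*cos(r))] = (6 - r)*(r + 7*sin(r))*(2*sin(r) - 1) + (r - 6)*(r + 2*cos(r))*(7*cos(r) + 1) + (r + 7*sin(r))*(r + 2*cos(r))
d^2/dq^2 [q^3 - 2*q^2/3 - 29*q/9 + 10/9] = 6*q - 4/3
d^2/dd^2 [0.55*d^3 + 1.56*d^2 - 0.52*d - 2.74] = 3.3*d + 3.12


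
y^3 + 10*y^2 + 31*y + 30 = (y + 2)*(y + 3)*(y + 5)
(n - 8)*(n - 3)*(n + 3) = n^3 - 8*n^2 - 9*n + 72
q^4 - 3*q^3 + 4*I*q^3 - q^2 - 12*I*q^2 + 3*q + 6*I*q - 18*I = (q - 3)*(q - I)*(q + 2*I)*(q + 3*I)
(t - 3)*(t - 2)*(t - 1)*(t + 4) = t^4 - 2*t^3 - 13*t^2 + 38*t - 24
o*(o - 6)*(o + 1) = o^3 - 5*o^2 - 6*o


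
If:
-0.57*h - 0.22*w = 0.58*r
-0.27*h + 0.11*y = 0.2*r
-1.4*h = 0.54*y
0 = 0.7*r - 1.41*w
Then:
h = 0.00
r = 0.00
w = 0.00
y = 0.00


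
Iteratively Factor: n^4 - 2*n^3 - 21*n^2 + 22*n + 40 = (n + 4)*(n^3 - 6*n^2 + 3*n + 10) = (n + 1)*(n + 4)*(n^2 - 7*n + 10) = (n - 5)*(n + 1)*(n + 4)*(n - 2)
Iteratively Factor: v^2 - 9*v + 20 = (v - 5)*(v - 4)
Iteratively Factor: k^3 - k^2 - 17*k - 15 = (k + 1)*(k^2 - 2*k - 15) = (k + 1)*(k + 3)*(k - 5)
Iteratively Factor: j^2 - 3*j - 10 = (j - 5)*(j + 2)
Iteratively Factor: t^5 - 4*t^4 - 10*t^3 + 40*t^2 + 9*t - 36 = (t - 1)*(t^4 - 3*t^3 - 13*t^2 + 27*t + 36) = (t - 3)*(t - 1)*(t^3 - 13*t - 12) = (t - 3)*(t - 1)*(t + 3)*(t^2 - 3*t - 4) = (t - 4)*(t - 3)*(t - 1)*(t + 3)*(t + 1)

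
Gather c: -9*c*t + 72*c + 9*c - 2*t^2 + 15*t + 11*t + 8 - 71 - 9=c*(81 - 9*t) - 2*t^2 + 26*t - 72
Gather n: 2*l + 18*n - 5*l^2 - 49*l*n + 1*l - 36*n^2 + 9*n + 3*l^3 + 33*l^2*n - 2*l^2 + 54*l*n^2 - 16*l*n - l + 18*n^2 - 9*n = 3*l^3 - 7*l^2 + 2*l + n^2*(54*l - 18) + n*(33*l^2 - 65*l + 18)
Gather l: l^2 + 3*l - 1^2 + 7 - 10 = l^2 + 3*l - 4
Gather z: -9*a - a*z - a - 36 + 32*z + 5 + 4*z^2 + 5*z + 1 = -10*a + 4*z^2 + z*(37 - a) - 30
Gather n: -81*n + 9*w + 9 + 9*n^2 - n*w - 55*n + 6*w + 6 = 9*n^2 + n*(-w - 136) + 15*w + 15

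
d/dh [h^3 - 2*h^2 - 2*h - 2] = 3*h^2 - 4*h - 2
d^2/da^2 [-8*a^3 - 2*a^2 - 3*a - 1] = -48*a - 4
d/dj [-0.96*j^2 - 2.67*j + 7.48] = -1.92*j - 2.67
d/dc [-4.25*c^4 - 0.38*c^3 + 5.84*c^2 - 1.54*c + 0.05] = -17.0*c^3 - 1.14*c^2 + 11.68*c - 1.54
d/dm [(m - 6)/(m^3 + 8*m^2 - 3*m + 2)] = (m^3 + 8*m^2 - 3*m - (m - 6)*(3*m^2 + 16*m - 3) + 2)/(m^3 + 8*m^2 - 3*m + 2)^2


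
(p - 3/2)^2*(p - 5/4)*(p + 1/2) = p^4 - 15*p^3/4 + 31*p^2/8 + 3*p/16 - 45/32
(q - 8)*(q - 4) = q^2 - 12*q + 32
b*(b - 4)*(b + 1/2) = b^3 - 7*b^2/2 - 2*b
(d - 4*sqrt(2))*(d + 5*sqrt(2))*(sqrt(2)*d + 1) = sqrt(2)*d^3 + 3*d^2 - 39*sqrt(2)*d - 40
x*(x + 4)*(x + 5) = x^3 + 9*x^2 + 20*x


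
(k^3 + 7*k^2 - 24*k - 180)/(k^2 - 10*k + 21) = (k^3 + 7*k^2 - 24*k - 180)/(k^2 - 10*k + 21)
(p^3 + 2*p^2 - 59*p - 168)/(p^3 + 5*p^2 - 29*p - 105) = (p - 8)/(p - 5)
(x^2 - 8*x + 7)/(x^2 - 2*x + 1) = (x - 7)/(x - 1)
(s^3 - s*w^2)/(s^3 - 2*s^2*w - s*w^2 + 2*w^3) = s/(s - 2*w)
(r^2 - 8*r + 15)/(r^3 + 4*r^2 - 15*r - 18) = (r - 5)/(r^2 + 7*r + 6)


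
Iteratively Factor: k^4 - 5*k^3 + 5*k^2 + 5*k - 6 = (k + 1)*(k^3 - 6*k^2 + 11*k - 6) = (k - 2)*(k + 1)*(k^2 - 4*k + 3) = (k - 3)*(k - 2)*(k + 1)*(k - 1)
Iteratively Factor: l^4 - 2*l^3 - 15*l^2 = (l + 3)*(l^3 - 5*l^2) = (l - 5)*(l + 3)*(l^2) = l*(l - 5)*(l + 3)*(l)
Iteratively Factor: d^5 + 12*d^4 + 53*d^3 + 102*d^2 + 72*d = (d)*(d^4 + 12*d^3 + 53*d^2 + 102*d + 72) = d*(d + 3)*(d^3 + 9*d^2 + 26*d + 24) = d*(d + 3)^2*(d^2 + 6*d + 8) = d*(d + 2)*(d + 3)^2*(d + 4)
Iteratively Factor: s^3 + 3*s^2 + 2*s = (s + 2)*(s^2 + s) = s*(s + 2)*(s + 1)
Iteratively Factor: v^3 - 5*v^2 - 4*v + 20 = (v - 2)*(v^2 - 3*v - 10) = (v - 2)*(v + 2)*(v - 5)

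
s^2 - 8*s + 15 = (s - 5)*(s - 3)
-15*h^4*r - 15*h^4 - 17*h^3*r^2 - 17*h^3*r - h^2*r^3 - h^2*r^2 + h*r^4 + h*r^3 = (-5*h + r)*(h + r)*(3*h + r)*(h*r + h)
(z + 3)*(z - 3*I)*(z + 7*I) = z^3 + 3*z^2 + 4*I*z^2 + 21*z + 12*I*z + 63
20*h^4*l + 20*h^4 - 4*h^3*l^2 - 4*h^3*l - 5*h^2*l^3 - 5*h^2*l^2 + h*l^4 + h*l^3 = (-5*h + l)*(-2*h + l)*(2*h + l)*(h*l + h)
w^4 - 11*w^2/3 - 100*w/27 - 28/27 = (w - 7/3)*(w + 2/3)^2*(w + 1)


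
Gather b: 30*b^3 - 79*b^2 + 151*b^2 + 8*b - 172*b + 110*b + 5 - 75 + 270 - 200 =30*b^3 + 72*b^2 - 54*b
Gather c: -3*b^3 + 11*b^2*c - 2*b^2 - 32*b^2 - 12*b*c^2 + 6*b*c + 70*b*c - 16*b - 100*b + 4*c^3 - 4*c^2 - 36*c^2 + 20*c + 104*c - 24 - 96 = -3*b^3 - 34*b^2 - 116*b + 4*c^3 + c^2*(-12*b - 40) + c*(11*b^2 + 76*b + 124) - 120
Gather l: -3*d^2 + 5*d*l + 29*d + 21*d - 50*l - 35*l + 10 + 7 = -3*d^2 + 50*d + l*(5*d - 85) + 17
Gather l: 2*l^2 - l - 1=2*l^2 - l - 1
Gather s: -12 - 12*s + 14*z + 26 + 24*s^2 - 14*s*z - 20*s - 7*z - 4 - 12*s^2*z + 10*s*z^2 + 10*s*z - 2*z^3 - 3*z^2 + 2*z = s^2*(24 - 12*z) + s*(10*z^2 - 4*z - 32) - 2*z^3 - 3*z^2 + 9*z + 10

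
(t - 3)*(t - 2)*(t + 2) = t^3 - 3*t^2 - 4*t + 12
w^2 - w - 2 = (w - 2)*(w + 1)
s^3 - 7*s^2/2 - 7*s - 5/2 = (s - 5)*(s + 1/2)*(s + 1)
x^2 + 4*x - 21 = (x - 3)*(x + 7)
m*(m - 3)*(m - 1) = m^3 - 4*m^2 + 3*m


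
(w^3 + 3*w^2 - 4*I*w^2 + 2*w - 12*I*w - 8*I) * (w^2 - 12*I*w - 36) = w^5 + 3*w^4 - 16*I*w^4 - 82*w^3 - 48*I*w^3 - 252*w^2 + 112*I*w^2 - 168*w + 432*I*w + 288*I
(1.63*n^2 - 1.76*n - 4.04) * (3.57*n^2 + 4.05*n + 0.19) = 5.8191*n^4 + 0.3183*n^3 - 21.2411*n^2 - 16.6964*n - 0.7676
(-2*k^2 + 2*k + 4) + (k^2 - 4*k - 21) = -k^2 - 2*k - 17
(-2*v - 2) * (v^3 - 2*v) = -2*v^4 - 2*v^3 + 4*v^2 + 4*v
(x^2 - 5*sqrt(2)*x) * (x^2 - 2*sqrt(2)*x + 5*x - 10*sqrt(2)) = x^4 - 7*sqrt(2)*x^3 + 5*x^3 - 35*sqrt(2)*x^2 + 20*x^2 + 100*x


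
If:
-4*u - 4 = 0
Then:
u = -1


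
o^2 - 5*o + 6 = (o - 3)*(o - 2)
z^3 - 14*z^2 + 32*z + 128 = (z - 8)^2*(z + 2)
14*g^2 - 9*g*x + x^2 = (-7*g + x)*(-2*g + x)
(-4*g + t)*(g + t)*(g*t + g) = -4*g^3*t - 4*g^3 - 3*g^2*t^2 - 3*g^2*t + g*t^3 + g*t^2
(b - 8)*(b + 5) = b^2 - 3*b - 40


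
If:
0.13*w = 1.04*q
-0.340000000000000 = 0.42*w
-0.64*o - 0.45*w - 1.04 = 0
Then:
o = -1.06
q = -0.10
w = -0.81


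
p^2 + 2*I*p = p*(p + 2*I)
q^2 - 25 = (q - 5)*(q + 5)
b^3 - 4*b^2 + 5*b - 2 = (b - 2)*(b - 1)^2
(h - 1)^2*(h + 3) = h^3 + h^2 - 5*h + 3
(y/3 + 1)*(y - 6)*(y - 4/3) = y^3/3 - 13*y^2/9 - 14*y/3 + 8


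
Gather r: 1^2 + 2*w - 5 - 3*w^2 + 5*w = -3*w^2 + 7*w - 4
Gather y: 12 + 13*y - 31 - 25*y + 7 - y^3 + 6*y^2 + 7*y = -y^3 + 6*y^2 - 5*y - 12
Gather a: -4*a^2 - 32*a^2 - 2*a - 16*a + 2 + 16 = -36*a^2 - 18*a + 18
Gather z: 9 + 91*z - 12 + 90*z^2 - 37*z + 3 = 90*z^2 + 54*z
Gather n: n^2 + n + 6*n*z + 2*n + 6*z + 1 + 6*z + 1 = n^2 + n*(6*z + 3) + 12*z + 2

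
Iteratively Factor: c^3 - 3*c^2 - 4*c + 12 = (c + 2)*(c^2 - 5*c + 6) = (c - 2)*(c + 2)*(c - 3)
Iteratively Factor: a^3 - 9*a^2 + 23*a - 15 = (a - 1)*(a^2 - 8*a + 15) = (a - 3)*(a - 1)*(a - 5)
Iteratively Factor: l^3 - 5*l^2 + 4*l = (l - 4)*(l^2 - l) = l*(l - 4)*(l - 1)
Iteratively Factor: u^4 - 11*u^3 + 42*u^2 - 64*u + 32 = (u - 1)*(u^3 - 10*u^2 + 32*u - 32) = (u - 2)*(u - 1)*(u^2 - 8*u + 16) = (u - 4)*(u - 2)*(u - 1)*(u - 4)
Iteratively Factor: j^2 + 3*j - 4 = (j - 1)*(j + 4)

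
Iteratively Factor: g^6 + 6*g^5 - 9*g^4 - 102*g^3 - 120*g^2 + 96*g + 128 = (g + 4)*(g^5 + 2*g^4 - 17*g^3 - 34*g^2 + 16*g + 32) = (g + 2)*(g + 4)*(g^4 - 17*g^2 + 16) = (g + 2)*(g + 4)^2*(g^3 - 4*g^2 - g + 4) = (g + 1)*(g + 2)*(g + 4)^2*(g^2 - 5*g + 4) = (g - 4)*(g + 1)*(g + 2)*(g + 4)^2*(g - 1)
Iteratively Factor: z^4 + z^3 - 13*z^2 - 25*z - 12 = (z - 4)*(z^3 + 5*z^2 + 7*z + 3) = (z - 4)*(z + 1)*(z^2 + 4*z + 3) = (z - 4)*(z + 1)^2*(z + 3)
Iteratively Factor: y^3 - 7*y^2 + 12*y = (y)*(y^2 - 7*y + 12) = y*(y - 4)*(y - 3)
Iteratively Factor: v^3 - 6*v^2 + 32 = (v - 4)*(v^2 - 2*v - 8) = (v - 4)^2*(v + 2)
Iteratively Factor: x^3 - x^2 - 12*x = (x + 3)*(x^2 - 4*x) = (x - 4)*(x + 3)*(x)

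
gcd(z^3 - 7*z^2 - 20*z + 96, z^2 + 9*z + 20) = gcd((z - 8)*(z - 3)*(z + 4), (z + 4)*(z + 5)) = z + 4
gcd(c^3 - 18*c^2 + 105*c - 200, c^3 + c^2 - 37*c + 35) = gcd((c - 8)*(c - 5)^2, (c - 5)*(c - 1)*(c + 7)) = c - 5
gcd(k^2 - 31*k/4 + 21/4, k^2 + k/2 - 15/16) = k - 3/4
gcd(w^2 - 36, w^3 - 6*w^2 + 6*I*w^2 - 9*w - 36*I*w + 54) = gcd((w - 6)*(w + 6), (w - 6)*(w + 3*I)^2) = w - 6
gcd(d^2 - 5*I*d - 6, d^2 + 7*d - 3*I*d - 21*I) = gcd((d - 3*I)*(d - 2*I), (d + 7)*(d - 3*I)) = d - 3*I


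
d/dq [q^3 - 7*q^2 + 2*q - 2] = 3*q^2 - 14*q + 2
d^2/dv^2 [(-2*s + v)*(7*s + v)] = 2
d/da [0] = 0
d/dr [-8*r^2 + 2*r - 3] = 2 - 16*r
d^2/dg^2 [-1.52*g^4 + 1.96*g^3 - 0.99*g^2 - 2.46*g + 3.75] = -18.24*g^2 + 11.76*g - 1.98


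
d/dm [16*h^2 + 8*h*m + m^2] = 8*h + 2*m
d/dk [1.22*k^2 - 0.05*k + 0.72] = 2.44*k - 0.05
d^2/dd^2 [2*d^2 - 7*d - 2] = 4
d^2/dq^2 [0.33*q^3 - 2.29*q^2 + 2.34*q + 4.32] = 1.98*q - 4.58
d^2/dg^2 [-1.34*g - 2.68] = 0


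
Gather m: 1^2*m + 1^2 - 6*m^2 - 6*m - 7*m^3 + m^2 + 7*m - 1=-7*m^3 - 5*m^2 + 2*m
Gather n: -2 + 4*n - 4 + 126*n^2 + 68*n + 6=126*n^2 + 72*n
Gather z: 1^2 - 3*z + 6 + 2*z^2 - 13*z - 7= 2*z^2 - 16*z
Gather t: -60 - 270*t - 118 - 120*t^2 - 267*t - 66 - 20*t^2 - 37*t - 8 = -140*t^2 - 574*t - 252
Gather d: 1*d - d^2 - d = -d^2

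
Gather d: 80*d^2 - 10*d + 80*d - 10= 80*d^2 + 70*d - 10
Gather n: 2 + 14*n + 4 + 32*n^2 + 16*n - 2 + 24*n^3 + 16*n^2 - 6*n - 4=24*n^3 + 48*n^2 + 24*n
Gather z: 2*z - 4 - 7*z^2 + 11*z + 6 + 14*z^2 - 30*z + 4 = 7*z^2 - 17*z + 6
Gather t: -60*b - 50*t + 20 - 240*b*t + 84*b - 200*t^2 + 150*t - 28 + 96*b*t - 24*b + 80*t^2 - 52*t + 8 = -120*t^2 + t*(48 - 144*b)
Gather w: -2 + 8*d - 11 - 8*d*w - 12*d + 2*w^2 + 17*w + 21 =-4*d + 2*w^2 + w*(17 - 8*d) + 8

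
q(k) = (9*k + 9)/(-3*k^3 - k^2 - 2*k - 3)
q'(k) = (9*k + 9)*(9*k^2 + 2*k + 2)/(-3*k^3 - k^2 - 2*k - 3)^2 + 9/(-3*k^3 - k^2 - 2*k - 3)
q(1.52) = -1.20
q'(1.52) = 1.17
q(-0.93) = 1.54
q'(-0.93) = 52.01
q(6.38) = -0.08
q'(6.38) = 0.03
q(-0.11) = -2.87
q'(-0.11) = -1.28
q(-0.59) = -2.38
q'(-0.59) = 0.26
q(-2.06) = -0.41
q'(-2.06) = -0.26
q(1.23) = -1.60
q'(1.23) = 1.58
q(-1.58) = -0.55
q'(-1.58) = -0.29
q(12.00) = -0.02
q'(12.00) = 0.00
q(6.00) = -0.09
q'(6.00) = 0.03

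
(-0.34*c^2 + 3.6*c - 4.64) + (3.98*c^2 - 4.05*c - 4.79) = 3.64*c^2 - 0.45*c - 9.43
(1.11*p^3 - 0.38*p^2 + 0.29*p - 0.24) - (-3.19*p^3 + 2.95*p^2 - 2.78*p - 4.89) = 4.3*p^3 - 3.33*p^2 + 3.07*p + 4.65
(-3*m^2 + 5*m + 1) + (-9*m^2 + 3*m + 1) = -12*m^2 + 8*m + 2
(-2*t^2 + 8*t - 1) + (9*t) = -2*t^2 + 17*t - 1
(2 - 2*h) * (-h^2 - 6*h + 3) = 2*h^3 + 10*h^2 - 18*h + 6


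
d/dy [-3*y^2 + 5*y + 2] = 5 - 6*y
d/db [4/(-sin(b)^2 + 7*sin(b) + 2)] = 4*(2*sin(b) - 7)*cos(b)/(7*sin(b) + cos(b)^2 + 1)^2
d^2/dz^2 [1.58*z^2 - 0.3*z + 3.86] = 3.16000000000000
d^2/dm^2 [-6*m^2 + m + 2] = -12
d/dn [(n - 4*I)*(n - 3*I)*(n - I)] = 3*n^2 - 16*I*n - 19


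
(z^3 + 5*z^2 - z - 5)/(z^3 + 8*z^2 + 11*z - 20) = (z + 1)/(z + 4)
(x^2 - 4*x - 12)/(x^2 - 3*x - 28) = (-x^2 + 4*x + 12)/(-x^2 + 3*x + 28)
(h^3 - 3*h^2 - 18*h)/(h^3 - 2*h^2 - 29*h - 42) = h*(h - 6)/(h^2 - 5*h - 14)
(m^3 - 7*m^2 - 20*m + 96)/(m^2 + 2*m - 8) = (m^2 - 11*m + 24)/(m - 2)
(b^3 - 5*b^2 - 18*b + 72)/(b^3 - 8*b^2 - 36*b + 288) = (b^2 + b - 12)/(b^2 - 2*b - 48)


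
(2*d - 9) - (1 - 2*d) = 4*d - 10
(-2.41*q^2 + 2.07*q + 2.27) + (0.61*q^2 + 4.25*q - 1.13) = -1.8*q^2 + 6.32*q + 1.14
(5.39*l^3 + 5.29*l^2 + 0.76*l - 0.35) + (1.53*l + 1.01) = 5.39*l^3 + 5.29*l^2 + 2.29*l + 0.66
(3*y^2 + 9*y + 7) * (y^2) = 3*y^4 + 9*y^3 + 7*y^2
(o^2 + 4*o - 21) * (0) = 0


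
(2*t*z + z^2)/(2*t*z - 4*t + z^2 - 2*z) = z/(z - 2)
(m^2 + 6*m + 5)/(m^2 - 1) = (m + 5)/(m - 1)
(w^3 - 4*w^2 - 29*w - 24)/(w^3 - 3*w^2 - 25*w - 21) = (w - 8)/(w - 7)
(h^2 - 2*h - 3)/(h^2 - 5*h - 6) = (h - 3)/(h - 6)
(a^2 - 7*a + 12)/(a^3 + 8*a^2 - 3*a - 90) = (a - 4)/(a^2 + 11*a + 30)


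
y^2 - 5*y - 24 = (y - 8)*(y + 3)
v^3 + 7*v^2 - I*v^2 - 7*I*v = v*(v + 7)*(v - I)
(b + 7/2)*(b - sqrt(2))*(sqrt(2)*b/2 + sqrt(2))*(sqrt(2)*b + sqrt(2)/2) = b^4 - sqrt(2)*b^3 + 6*b^3 - 6*sqrt(2)*b^2 + 39*b^2/4 - 39*sqrt(2)*b/4 + 7*b/2 - 7*sqrt(2)/2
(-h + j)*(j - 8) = -h*j + 8*h + j^2 - 8*j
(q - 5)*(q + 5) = q^2 - 25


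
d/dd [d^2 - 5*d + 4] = 2*d - 5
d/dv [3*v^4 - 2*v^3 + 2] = v^2*(12*v - 6)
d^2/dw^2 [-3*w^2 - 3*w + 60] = -6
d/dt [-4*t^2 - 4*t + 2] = -8*t - 4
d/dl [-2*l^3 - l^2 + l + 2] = -6*l^2 - 2*l + 1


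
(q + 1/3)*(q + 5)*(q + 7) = q^3 + 37*q^2/3 + 39*q + 35/3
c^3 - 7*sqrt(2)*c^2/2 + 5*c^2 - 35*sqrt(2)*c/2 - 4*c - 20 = (c + 5)*(c - 4*sqrt(2))*(c + sqrt(2)/2)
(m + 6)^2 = m^2 + 12*m + 36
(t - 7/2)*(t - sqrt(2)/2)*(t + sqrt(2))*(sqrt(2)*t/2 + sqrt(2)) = sqrt(2)*t^4/2 - 3*sqrt(2)*t^3/4 + t^3/2 - 4*sqrt(2)*t^2 - 3*t^2/4 - 7*t/2 + 3*sqrt(2)*t/4 + 7*sqrt(2)/2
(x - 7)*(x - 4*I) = x^2 - 7*x - 4*I*x + 28*I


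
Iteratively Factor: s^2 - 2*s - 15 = (s + 3)*(s - 5)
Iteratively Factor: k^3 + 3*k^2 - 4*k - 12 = (k + 2)*(k^2 + k - 6) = (k + 2)*(k + 3)*(k - 2)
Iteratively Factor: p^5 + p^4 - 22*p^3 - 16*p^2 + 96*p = (p + 4)*(p^4 - 3*p^3 - 10*p^2 + 24*p) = p*(p + 4)*(p^3 - 3*p^2 - 10*p + 24) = p*(p - 2)*(p + 4)*(p^2 - p - 12) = p*(p - 2)*(p + 3)*(p + 4)*(p - 4)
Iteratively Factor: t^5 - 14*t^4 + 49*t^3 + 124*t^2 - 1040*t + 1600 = (t - 4)*(t^4 - 10*t^3 + 9*t^2 + 160*t - 400) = (t - 4)*(t + 4)*(t^3 - 14*t^2 + 65*t - 100) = (t - 5)*(t - 4)*(t + 4)*(t^2 - 9*t + 20) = (t - 5)^2*(t - 4)*(t + 4)*(t - 4)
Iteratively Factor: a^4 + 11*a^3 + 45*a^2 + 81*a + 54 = (a + 2)*(a^3 + 9*a^2 + 27*a + 27) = (a + 2)*(a + 3)*(a^2 + 6*a + 9) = (a + 2)*(a + 3)^2*(a + 3)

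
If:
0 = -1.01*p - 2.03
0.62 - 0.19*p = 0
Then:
No Solution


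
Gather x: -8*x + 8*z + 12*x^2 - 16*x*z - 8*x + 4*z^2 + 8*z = 12*x^2 + x*(-16*z - 16) + 4*z^2 + 16*z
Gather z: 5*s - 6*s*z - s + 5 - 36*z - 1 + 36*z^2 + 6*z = 4*s + 36*z^2 + z*(-6*s - 30) + 4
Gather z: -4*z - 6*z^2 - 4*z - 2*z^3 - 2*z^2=-2*z^3 - 8*z^2 - 8*z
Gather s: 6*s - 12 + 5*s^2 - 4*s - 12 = 5*s^2 + 2*s - 24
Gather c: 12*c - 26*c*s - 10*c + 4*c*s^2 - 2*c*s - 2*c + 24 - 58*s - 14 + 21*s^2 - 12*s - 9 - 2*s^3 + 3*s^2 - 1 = c*(4*s^2 - 28*s) - 2*s^3 + 24*s^2 - 70*s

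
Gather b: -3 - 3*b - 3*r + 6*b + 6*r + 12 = 3*b + 3*r + 9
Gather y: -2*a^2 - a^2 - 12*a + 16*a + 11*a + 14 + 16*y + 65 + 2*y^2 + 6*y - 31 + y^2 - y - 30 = -3*a^2 + 15*a + 3*y^2 + 21*y + 18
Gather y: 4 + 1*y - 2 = y + 2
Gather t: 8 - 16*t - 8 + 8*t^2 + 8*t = 8*t^2 - 8*t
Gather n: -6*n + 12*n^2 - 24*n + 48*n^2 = 60*n^2 - 30*n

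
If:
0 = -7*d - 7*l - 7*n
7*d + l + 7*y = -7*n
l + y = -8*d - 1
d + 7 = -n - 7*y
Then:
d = 1/5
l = -7/5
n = 6/5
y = -6/5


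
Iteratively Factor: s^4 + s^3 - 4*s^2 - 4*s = (s + 2)*(s^3 - s^2 - 2*s) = s*(s + 2)*(s^2 - s - 2) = s*(s - 2)*(s + 2)*(s + 1)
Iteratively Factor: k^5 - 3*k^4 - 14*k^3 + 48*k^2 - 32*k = (k)*(k^4 - 3*k^3 - 14*k^2 + 48*k - 32) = k*(k + 4)*(k^3 - 7*k^2 + 14*k - 8) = k*(k - 2)*(k + 4)*(k^2 - 5*k + 4) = k*(k - 2)*(k - 1)*(k + 4)*(k - 4)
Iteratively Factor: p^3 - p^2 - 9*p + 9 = (p - 3)*(p^2 + 2*p - 3) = (p - 3)*(p - 1)*(p + 3)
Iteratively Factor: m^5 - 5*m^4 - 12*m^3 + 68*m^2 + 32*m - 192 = (m + 3)*(m^4 - 8*m^3 + 12*m^2 + 32*m - 64) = (m - 4)*(m + 3)*(m^3 - 4*m^2 - 4*m + 16) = (m - 4)*(m - 2)*(m + 3)*(m^2 - 2*m - 8) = (m - 4)*(m - 2)*(m + 2)*(m + 3)*(m - 4)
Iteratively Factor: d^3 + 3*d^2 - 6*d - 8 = (d + 1)*(d^2 + 2*d - 8) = (d - 2)*(d + 1)*(d + 4)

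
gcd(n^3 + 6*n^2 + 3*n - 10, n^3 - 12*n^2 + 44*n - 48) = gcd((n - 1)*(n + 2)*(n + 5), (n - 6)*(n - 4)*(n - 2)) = 1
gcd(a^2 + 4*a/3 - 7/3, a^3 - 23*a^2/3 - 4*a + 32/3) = a - 1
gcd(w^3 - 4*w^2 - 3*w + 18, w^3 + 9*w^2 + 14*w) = w + 2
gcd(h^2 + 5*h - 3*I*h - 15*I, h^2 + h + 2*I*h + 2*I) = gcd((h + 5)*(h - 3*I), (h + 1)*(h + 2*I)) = 1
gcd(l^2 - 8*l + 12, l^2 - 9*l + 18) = l - 6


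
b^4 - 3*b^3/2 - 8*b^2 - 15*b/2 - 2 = (b - 4)*(b + 1/2)*(b + 1)^2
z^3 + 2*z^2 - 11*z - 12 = (z - 3)*(z + 1)*(z + 4)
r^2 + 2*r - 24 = (r - 4)*(r + 6)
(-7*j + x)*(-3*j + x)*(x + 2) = 21*j^2*x + 42*j^2 - 10*j*x^2 - 20*j*x + x^3 + 2*x^2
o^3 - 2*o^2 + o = o*(o - 1)^2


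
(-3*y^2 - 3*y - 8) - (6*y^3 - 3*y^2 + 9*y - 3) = -6*y^3 - 12*y - 5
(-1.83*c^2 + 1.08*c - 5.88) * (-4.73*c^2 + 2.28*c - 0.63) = 8.6559*c^4 - 9.2808*c^3 + 31.4277*c^2 - 14.0868*c + 3.7044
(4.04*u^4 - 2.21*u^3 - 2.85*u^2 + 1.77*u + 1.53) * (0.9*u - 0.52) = 3.636*u^5 - 4.0898*u^4 - 1.4158*u^3 + 3.075*u^2 + 0.4566*u - 0.7956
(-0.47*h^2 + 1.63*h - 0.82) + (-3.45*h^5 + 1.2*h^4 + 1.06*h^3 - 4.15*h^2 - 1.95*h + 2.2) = -3.45*h^5 + 1.2*h^4 + 1.06*h^3 - 4.62*h^2 - 0.32*h + 1.38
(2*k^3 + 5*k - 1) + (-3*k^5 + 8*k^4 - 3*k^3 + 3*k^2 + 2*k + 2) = -3*k^5 + 8*k^4 - k^3 + 3*k^2 + 7*k + 1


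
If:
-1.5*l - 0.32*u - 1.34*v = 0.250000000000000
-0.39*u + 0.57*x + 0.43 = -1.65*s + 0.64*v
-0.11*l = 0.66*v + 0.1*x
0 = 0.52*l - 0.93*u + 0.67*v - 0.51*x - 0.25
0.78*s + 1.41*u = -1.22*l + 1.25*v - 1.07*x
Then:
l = 0.39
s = -1.28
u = -1.24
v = -0.33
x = 1.74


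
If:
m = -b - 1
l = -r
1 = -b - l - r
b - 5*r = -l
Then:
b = -1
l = 1/6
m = 0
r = -1/6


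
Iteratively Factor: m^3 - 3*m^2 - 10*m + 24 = (m - 4)*(m^2 + m - 6) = (m - 4)*(m + 3)*(m - 2)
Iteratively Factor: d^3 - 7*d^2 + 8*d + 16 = (d - 4)*(d^2 - 3*d - 4) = (d - 4)^2*(d + 1)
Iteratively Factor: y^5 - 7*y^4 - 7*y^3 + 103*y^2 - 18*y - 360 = (y - 5)*(y^4 - 2*y^3 - 17*y^2 + 18*y + 72) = (y - 5)*(y + 3)*(y^3 - 5*y^2 - 2*y + 24) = (y - 5)*(y - 4)*(y + 3)*(y^2 - y - 6) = (y - 5)*(y - 4)*(y - 3)*(y + 3)*(y + 2)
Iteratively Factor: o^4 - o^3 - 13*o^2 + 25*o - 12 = (o - 3)*(o^3 + 2*o^2 - 7*o + 4) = (o - 3)*(o - 1)*(o^2 + 3*o - 4) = (o - 3)*(o - 1)*(o + 4)*(o - 1)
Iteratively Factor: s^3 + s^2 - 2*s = (s)*(s^2 + s - 2) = s*(s + 2)*(s - 1)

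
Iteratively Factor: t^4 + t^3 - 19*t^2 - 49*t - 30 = (t + 2)*(t^3 - t^2 - 17*t - 15) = (t + 2)*(t + 3)*(t^2 - 4*t - 5) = (t + 1)*(t + 2)*(t + 3)*(t - 5)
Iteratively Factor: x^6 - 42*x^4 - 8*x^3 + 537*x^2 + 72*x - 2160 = (x - 3)*(x^5 + 3*x^4 - 33*x^3 - 107*x^2 + 216*x + 720) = (x - 3)*(x + 4)*(x^4 - x^3 - 29*x^2 + 9*x + 180) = (x - 3)^2*(x + 4)*(x^3 + 2*x^2 - 23*x - 60) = (x - 3)^2*(x + 3)*(x + 4)*(x^2 - x - 20) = (x - 5)*(x - 3)^2*(x + 3)*(x + 4)*(x + 4)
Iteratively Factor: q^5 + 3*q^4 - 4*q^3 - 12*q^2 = (q - 2)*(q^4 + 5*q^3 + 6*q^2) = q*(q - 2)*(q^3 + 5*q^2 + 6*q) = q*(q - 2)*(q + 2)*(q^2 + 3*q) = q^2*(q - 2)*(q + 2)*(q + 3)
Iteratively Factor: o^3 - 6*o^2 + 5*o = (o - 1)*(o^2 - 5*o) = (o - 5)*(o - 1)*(o)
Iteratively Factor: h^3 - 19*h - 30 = (h + 3)*(h^2 - 3*h - 10) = (h + 2)*(h + 3)*(h - 5)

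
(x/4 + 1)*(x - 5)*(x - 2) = x^3/4 - 3*x^2/4 - 9*x/2 + 10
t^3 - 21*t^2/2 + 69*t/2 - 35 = (t - 5)*(t - 7/2)*(t - 2)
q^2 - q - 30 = (q - 6)*(q + 5)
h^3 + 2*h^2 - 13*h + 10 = (h - 2)*(h - 1)*(h + 5)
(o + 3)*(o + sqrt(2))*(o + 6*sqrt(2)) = o^3 + 3*o^2 + 7*sqrt(2)*o^2 + 12*o + 21*sqrt(2)*o + 36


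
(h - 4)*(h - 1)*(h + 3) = h^3 - 2*h^2 - 11*h + 12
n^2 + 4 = (n - 2*I)*(n + 2*I)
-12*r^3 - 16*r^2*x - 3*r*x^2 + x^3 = (-6*r + x)*(r + x)*(2*r + x)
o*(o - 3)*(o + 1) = o^3 - 2*o^2 - 3*o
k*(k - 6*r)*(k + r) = k^3 - 5*k^2*r - 6*k*r^2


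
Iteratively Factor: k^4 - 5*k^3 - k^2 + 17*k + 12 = (k + 1)*(k^3 - 6*k^2 + 5*k + 12) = (k - 3)*(k + 1)*(k^2 - 3*k - 4) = (k - 3)*(k + 1)^2*(k - 4)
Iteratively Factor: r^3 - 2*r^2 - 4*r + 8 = (r + 2)*(r^2 - 4*r + 4) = (r - 2)*(r + 2)*(r - 2)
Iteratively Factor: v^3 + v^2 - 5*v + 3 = (v + 3)*(v^2 - 2*v + 1) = (v - 1)*(v + 3)*(v - 1)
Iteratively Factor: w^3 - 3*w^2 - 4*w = (w + 1)*(w^2 - 4*w) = (w - 4)*(w + 1)*(w)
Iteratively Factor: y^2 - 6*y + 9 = (y - 3)*(y - 3)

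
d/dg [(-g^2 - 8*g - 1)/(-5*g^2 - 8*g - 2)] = 2*(-16*g^2 - 3*g + 4)/(25*g^4 + 80*g^3 + 84*g^2 + 32*g + 4)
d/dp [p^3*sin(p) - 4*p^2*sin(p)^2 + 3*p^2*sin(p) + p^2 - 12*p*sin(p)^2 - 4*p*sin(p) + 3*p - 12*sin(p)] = p^3*cos(p) - 4*p^2*sin(2*p) + 3*sqrt(2)*p^2*sin(p + pi/4) + 6*p*sin(p) - 12*p*sin(2*p) - 4*p*cos(p) + 4*p*cos(2*p) - 2*p - 4*sin(p) - 12*cos(p) + 6*cos(2*p) - 3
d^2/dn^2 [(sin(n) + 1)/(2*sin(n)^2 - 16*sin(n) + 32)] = (-sin(n)^3 - 20*sin(n)^2 - 22*sin(n) + 22)/(2*(sin(n) - 4)^4)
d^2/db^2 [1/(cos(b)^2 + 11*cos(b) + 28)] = (-4*sin(b)^4 + 11*sin(b)^2 + 1397*cos(b)/4 - 33*cos(3*b)/4 + 179)/((cos(b) + 4)^3*(cos(b) + 7)^3)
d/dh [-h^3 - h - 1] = -3*h^2 - 1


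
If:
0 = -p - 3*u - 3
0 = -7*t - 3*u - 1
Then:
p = -3*u - 3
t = -3*u/7 - 1/7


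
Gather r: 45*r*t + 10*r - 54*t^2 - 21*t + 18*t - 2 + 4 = r*(45*t + 10) - 54*t^2 - 3*t + 2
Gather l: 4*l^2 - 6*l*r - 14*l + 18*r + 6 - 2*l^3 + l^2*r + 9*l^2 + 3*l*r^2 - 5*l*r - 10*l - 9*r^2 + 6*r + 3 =-2*l^3 + l^2*(r + 13) + l*(3*r^2 - 11*r - 24) - 9*r^2 + 24*r + 9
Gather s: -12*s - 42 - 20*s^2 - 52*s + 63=-20*s^2 - 64*s + 21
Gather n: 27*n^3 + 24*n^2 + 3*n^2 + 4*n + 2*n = 27*n^3 + 27*n^2 + 6*n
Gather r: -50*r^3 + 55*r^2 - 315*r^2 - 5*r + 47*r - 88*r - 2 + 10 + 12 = -50*r^3 - 260*r^2 - 46*r + 20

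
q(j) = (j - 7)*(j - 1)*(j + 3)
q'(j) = (j - 7)*(j - 1) + (j - 7)*(j + 3) + (j - 1)*(j + 3)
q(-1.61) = 31.24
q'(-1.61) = 6.88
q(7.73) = 52.72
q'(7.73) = 84.96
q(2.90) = -45.96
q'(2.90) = -20.77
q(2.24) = -30.93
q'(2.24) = -24.35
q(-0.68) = 29.93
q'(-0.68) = -8.81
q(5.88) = -48.53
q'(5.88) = 27.92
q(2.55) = -38.28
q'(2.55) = -22.99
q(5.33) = -60.24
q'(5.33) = 14.93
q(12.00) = 825.00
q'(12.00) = 295.00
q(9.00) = 192.00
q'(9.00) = 136.00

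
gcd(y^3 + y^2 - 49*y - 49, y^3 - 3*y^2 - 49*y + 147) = y^2 - 49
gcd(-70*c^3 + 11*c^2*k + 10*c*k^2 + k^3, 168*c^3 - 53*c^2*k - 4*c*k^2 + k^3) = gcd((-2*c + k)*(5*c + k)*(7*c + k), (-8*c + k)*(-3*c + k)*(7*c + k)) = 7*c + k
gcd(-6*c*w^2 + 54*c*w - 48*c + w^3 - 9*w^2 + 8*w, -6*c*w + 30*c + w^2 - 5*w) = -6*c + w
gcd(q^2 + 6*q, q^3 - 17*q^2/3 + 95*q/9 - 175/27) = 1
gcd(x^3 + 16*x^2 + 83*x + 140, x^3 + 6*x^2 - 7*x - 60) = x^2 + 9*x + 20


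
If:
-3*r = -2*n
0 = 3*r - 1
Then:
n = 1/2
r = 1/3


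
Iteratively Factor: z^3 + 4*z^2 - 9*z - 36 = (z + 3)*(z^2 + z - 12) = (z + 3)*(z + 4)*(z - 3)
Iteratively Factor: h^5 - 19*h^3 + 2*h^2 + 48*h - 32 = (h + 4)*(h^4 - 4*h^3 - 3*h^2 + 14*h - 8) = (h - 1)*(h + 4)*(h^3 - 3*h^2 - 6*h + 8) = (h - 4)*(h - 1)*(h + 4)*(h^2 + h - 2) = (h - 4)*(h - 1)^2*(h + 4)*(h + 2)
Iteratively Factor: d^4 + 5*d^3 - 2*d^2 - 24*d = (d - 2)*(d^3 + 7*d^2 + 12*d) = (d - 2)*(d + 3)*(d^2 + 4*d) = d*(d - 2)*(d + 3)*(d + 4)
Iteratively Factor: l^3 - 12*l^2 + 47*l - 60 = (l - 3)*(l^2 - 9*l + 20) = (l - 5)*(l - 3)*(l - 4)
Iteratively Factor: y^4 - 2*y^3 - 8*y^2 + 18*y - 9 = (y - 3)*(y^3 + y^2 - 5*y + 3) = (y - 3)*(y - 1)*(y^2 + 2*y - 3) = (y - 3)*(y - 1)^2*(y + 3)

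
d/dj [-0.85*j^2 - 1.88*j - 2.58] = -1.7*j - 1.88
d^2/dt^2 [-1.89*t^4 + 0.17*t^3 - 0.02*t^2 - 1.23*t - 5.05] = -22.68*t^2 + 1.02*t - 0.04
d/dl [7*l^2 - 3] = 14*l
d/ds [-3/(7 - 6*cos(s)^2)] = 18*sin(2*s)/(4 - 3*cos(2*s))^2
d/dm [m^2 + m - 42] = 2*m + 1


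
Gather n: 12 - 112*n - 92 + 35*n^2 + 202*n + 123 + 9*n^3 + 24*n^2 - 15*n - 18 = 9*n^3 + 59*n^2 + 75*n + 25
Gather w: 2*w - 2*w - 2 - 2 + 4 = 0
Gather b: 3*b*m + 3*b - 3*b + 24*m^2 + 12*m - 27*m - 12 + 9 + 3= 3*b*m + 24*m^2 - 15*m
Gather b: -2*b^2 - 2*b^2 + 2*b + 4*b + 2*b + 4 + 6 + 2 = -4*b^2 + 8*b + 12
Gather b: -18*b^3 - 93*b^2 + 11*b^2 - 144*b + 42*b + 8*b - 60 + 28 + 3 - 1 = -18*b^3 - 82*b^2 - 94*b - 30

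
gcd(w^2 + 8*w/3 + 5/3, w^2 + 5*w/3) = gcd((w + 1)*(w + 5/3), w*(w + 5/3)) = w + 5/3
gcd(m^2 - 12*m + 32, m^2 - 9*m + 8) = m - 8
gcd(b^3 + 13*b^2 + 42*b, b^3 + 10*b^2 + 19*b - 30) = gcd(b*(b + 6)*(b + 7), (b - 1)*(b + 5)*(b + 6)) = b + 6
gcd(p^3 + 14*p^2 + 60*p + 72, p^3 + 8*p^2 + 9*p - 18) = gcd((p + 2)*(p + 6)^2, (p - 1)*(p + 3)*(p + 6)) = p + 6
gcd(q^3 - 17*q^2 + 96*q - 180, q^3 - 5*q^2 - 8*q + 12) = q - 6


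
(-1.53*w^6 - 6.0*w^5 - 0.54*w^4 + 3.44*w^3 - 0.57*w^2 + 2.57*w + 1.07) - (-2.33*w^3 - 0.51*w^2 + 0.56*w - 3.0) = -1.53*w^6 - 6.0*w^5 - 0.54*w^4 + 5.77*w^3 - 0.0599999999999999*w^2 + 2.01*w + 4.07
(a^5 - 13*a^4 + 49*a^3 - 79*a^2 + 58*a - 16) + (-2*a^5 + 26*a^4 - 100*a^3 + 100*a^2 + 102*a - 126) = -a^5 + 13*a^4 - 51*a^3 + 21*a^2 + 160*a - 142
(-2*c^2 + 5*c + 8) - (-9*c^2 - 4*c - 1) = 7*c^2 + 9*c + 9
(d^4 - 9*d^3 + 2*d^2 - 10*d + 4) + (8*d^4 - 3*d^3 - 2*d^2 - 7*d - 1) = 9*d^4 - 12*d^3 - 17*d + 3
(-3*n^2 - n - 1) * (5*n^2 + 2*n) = -15*n^4 - 11*n^3 - 7*n^2 - 2*n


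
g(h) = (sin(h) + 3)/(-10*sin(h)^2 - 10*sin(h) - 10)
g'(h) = (20*sin(h)*cos(h) + 10*cos(h))*(sin(h) + 3)/(-10*sin(h)^2 - 10*sin(h) - 10)^2 + cos(h)/(-10*sin(h)^2 - 10*sin(h) - 10) = (sin(h)^2 + 6*sin(h) + 2)*cos(h)/(10*(sin(h)^2 + sin(h) + 1)^2)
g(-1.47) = -0.20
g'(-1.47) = -0.03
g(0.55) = -0.20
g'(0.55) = 0.14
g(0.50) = -0.20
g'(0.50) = 0.15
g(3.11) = -0.29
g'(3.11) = -0.21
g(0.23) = -0.25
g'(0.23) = 0.20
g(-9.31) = -0.32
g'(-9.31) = -0.16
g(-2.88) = -0.34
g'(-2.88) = -0.08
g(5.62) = -0.31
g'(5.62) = -0.18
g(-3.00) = -0.33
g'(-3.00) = -0.15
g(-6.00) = -0.24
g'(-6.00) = 0.20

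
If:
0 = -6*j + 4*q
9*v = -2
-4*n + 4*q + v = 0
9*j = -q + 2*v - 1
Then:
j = -26/189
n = -11/42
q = -13/63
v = -2/9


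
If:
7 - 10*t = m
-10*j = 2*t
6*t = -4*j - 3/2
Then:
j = 3/52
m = 257/26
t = -15/52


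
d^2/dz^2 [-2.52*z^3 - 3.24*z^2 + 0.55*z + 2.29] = -15.12*z - 6.48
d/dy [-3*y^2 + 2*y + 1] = 2 - 6*y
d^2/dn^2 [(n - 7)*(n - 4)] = 2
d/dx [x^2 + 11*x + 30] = 2*x + 11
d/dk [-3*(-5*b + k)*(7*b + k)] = -6*b - 6*k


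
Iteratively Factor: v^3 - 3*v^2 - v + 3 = (v - 1)*(v^2 - 2*v - 3) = (v - 3)*(v - 1)*(v + 1)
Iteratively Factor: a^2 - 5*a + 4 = (a - 1)*(a - 4)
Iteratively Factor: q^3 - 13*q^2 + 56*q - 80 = (q - 5)*(q^2 - 8*q + 16) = (q - 5)*(q - 4)*(q - 4)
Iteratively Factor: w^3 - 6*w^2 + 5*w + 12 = (w - 3)*(w^2 - 3*w - 4) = (w - 4)*(w - 3)*(w + 1)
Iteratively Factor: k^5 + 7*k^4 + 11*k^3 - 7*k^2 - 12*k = (k + 1)*(k^4 + 6*k^3 + 5*k^2 - 12*k) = (k - 1)*(k + 1)*(k^3 + 7*k^2 + 12*k) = (k - 1)*(k + 1)*(k + 3)*(k^2 + 4*k) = (k - 1)*(k + 1)*(k + 3)*(k + 4)*(k)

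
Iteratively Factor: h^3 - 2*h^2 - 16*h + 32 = (h + 4)*(h^2 - 6*h + 8) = (h - 4)*(h + 4)*(h - 2)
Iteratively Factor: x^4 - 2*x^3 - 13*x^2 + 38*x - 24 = (x - 3)*(x^3 + x^2 - 10*x + 8) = (x - 3)*(x - 1)*(x^2 + 2*x - 8) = (x - 3)*(x - 1)*(x + 4)*(x - 2)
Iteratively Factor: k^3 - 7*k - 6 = (k - 3)*(k^2 + 3*k + 2) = (k - 3)*(k + 1)*(k + 2)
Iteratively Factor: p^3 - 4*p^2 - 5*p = (p - 5)*(p^2 + p) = (p - 5)*(p + 1)*(p)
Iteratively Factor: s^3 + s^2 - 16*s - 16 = (s + 1)*(s^2 - 16) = (s + 1)*(s + 4)*(s - 4)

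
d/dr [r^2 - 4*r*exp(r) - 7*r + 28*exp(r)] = -4*r*exp(r) + 2*r + 24*exp(r) - 7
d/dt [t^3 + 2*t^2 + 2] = t*(3*t + 4)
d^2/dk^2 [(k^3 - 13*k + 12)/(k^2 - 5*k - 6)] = 12*(3*k^3 + 21*k^2 - 51*k + 127)/(k^6 - 15*k^5 + 57*k^4 + 55*k^3 - 342*k^2 - 540*k - 216)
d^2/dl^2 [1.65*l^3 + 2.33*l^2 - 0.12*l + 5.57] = 9.9*l + 4.66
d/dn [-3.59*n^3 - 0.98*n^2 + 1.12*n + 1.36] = -10.77*n^2 - 1.96*n + 1.12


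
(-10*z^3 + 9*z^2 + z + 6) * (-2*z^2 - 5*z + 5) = 20*z^5 + 32*z^4 - 97*z^3 + 28*z^2 - 25*z + 30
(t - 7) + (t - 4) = 2*t - 11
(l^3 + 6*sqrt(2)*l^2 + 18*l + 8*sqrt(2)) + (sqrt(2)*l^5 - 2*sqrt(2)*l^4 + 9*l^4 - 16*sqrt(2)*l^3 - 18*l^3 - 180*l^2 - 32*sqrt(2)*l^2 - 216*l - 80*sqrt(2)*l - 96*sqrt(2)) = sqrt(2)*l^5 - 2*sqrt(2)*l^4 + 9*l^4 - 16*sqrt(2)*l^3 - 17*l^3 - 180*l^2 - 26*sqrt(2)*l^2 - 198*l - 80*sqrt(2)*l - 88*sqrt(2)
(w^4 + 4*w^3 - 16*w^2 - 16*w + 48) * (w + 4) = w^5 + 8*w^4 - 80*w^2 - 16*w + 192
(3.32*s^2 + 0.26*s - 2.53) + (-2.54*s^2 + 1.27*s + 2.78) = 0.78*s^2 + 1.53*s + 0.25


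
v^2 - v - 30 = (v - 6)*(v + 5)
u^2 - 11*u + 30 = (u - 6)*(u - 5)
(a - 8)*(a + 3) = a^2 - 5*a - 24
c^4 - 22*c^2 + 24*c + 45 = (c - 3)^2*(c + 1)*(c + 5)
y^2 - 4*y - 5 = (y - 5)*(y + 1)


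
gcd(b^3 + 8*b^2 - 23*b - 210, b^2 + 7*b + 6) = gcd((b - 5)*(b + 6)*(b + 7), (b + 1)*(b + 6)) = b + 6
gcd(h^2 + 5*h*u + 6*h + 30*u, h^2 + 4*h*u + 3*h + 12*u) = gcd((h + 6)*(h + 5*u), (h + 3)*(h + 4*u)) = 1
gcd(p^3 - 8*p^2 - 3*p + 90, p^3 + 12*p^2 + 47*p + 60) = p + 3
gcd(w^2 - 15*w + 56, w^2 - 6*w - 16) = w - 8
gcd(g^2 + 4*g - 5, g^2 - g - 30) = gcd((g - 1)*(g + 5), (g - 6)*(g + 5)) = g + 5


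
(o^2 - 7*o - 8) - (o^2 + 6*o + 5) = -13*o - 13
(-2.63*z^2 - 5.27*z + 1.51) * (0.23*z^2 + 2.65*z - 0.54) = -0.6049*z^4 - 8.1816*z^3 - 12.198*z^2 + 6.8473*z - 0.8154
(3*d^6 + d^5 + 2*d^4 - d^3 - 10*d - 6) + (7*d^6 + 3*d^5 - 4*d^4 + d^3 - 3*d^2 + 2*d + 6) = 10*d^6 + 4*d^5 - 2*d^4 - 3*d^2 - 8*d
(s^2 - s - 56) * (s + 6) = s^3 + 5*s^2 - 62*s - 336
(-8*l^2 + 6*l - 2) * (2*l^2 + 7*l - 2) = -16*l^4 - 44*l^3 + 54*l^2 - 26*l + 4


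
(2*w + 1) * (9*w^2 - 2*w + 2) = 18*w^3 + 5*w^2 + 2*w + 2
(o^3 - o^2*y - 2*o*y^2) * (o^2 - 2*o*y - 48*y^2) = o^5 - 3*o^4*y - 48*o^3*y^2 + 52*o^2*y^3 + 96*o*y^4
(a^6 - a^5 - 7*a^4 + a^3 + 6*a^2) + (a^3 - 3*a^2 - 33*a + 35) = a^6 - a^5 - 7*a^4 + 2*a^3 + 3*a^2 - 33*a + 35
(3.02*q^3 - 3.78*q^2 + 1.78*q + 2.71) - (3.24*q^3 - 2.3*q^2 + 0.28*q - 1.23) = -0.22*q^3 - 1.48*q^2 + 1.5*q + 3.94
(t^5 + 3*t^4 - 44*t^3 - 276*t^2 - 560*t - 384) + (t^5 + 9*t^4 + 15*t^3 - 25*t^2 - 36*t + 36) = 2*t^5 + 12*t^4 - 29*t^3 - 301*t^2 - 596*t - 348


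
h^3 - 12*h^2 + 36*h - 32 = (h - 8)*(h - 2)^2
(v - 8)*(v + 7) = v^2 - v - 56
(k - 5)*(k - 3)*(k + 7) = k^3 - k^2 - 41*k + 105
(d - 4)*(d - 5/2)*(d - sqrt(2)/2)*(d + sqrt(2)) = d^4 - 13*d^3/2 + sqrt(2)*d^3/2 - 13*sqrt(2)*d^2/4 + 9*d^2 + 13*d/2 + 5*sqrt(2)*d - 10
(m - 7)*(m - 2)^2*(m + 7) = m^4 - 4*m^3 - 45*m^2 + 196*m - 196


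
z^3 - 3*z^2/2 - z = z*(z - 2)*(z + 1/2)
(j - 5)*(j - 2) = j^2 - 7*j + 10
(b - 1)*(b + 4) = b^2 + 3*b - 4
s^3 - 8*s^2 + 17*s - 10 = (s - 5)*(s - 2)*(s - 1)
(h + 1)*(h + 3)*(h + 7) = h^3 + 11*h^2 + 31*h + 21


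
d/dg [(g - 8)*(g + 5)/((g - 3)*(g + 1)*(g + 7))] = (-g^4 + 6*g^3 + 118*g^2 + 358*g - 617)/(g^6 + 10*g^5 - 9*g^4 - 212*g^3 + 79*g^2 + 714*g + 441)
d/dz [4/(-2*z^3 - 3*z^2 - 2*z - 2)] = 8*(3*z^2 + 3*z + 1)/(2*z^3 + 3*z^2 + 2*z + 2)^2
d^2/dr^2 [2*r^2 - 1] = 4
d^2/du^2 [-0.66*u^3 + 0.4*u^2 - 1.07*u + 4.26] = 0.8 - 3.96*u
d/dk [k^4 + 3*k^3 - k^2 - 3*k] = 4*k^3 + 9*k^2 - 2*k - 3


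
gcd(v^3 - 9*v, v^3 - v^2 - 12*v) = v^2 + 3*v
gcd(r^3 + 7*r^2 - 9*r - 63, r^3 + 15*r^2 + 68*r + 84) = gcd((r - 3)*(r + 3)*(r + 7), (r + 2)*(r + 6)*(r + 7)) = r + 7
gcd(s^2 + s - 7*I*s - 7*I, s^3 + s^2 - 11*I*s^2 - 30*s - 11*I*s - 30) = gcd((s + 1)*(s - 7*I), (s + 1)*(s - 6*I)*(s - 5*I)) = s + 1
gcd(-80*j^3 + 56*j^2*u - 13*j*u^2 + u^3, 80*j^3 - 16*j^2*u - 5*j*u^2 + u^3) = 20*j^2 - 9*j*u + u^2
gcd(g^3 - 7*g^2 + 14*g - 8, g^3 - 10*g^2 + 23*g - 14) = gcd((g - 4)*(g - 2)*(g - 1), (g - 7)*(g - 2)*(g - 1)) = g^2 - 3*g + 2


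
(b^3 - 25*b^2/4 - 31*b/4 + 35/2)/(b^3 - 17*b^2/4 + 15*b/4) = (b^2 - 5*b - 14)/(b*(b - 3))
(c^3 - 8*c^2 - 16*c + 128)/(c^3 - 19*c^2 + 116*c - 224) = (c + 4)/(c - 7)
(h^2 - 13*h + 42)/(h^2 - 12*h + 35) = (h - 6)/(h - 5)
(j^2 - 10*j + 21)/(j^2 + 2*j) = (j^2 - 10*j + 21)/(j*(j + 2))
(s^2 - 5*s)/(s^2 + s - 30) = s/(s + 6)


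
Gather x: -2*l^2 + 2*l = -2*l^2 + 2*l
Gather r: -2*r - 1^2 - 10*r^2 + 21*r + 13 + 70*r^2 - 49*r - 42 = 60*r^2 - 30*r - 30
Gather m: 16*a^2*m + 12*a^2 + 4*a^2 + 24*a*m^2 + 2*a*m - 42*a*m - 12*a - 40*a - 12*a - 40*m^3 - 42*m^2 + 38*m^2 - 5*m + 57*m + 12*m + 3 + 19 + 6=16*a^2 - 64*a - 40*m^3 + m^2*(24*a - 4) + m*(16*a^2 - 40*a + 64) + 28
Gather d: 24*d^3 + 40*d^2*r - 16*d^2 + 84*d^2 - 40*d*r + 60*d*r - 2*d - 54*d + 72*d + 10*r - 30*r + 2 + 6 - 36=24*d^3 + d^2*(40*r + 68) + d*(20*r + 16) - 20*r - 28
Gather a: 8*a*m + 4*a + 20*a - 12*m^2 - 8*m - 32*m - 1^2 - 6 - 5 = a*(8*m + 24) - 12*m^2 - 40*m - 12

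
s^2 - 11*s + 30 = (s - 6)*(s - 5)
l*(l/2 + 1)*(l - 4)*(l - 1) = l^4/2 - 3*l^3/2 - 3*l^2 + 4*l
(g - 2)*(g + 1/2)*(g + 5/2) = g^3 + g^2 - 19*g/4 - 5/2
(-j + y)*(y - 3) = -j*y + 3*j + y^2 - 3*y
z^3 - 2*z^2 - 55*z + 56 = (z - 8)*(z - 1)*(z + 7)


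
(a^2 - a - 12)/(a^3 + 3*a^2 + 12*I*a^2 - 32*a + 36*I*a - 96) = (a - 4)/(a^2 + 12*I*a - 32)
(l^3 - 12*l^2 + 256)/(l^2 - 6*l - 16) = (l^2 - 4*l - 32)/(l + 2)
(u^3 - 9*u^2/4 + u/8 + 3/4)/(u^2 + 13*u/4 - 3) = (u^2 - 3*u/2 - 1)/(u + 4)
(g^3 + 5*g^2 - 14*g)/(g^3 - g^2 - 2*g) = (g + 7)/(g + 1)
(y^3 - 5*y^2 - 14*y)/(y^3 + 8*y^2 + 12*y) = (y - 7)/(y + 6)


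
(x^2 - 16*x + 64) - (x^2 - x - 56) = 120 - 15*x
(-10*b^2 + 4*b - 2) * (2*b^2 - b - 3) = -20*b^4 + 18*b^3 + 22*b^2 - 10*b + 6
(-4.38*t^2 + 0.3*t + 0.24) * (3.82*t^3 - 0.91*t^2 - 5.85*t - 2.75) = -16.7316*t^5 + 5.1318*t^4 + 26.2668*t^3 + 10.0716*t^2 - 2.229*t - 0.66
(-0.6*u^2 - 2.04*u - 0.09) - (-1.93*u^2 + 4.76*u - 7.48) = 1.33*u^2 - 6.8*u + 7.39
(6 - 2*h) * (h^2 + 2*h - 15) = -2*h^3 + 2*h^2 + 42*h - 90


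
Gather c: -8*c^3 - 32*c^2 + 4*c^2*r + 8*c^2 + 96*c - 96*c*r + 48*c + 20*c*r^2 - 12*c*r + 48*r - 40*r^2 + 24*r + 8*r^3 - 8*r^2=-8*c^3 + c^2*(4*r - 24) + c*(20*r^2 - 108*r + 144) + 8*r^3 - 48*r^2 + 72*r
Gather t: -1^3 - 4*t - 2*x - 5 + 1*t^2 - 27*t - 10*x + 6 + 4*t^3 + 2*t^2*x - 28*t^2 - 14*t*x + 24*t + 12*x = 4*t^3 + t^2*(2*x - 27) + t*(-14*x - 7)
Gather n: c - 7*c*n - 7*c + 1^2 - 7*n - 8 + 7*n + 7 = -7*c*n - 6*c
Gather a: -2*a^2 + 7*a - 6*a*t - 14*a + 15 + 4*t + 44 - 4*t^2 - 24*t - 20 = -2*a^2 + a*(-6*t - 7) - 4*t^2 - 20*t + 39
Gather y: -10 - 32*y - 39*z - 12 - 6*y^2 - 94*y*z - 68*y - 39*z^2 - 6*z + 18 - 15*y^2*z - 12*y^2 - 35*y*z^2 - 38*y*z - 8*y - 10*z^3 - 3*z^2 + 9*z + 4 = y^2*(-15*z - 18) + y*(-35*z^2 - 132*z - 108) - 10*z^3 - 42*z^2 - 36*z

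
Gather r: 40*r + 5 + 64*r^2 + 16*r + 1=64*r^2 + 56*r + 6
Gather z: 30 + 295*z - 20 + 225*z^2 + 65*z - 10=225*z^2 + 360*z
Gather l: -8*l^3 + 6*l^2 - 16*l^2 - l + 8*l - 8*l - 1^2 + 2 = -8*l^3 - 10*l^2 - l + 1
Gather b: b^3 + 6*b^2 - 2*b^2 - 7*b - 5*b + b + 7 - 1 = b^3 + 4*b^2 - 11*b + 6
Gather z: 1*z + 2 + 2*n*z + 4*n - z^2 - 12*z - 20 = 4*n - z^2 + z*(2*n - 11) - 18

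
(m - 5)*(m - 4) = m^2 - 9*m + 20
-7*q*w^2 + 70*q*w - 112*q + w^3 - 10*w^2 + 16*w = (-7*q + w)*(w - 8)*(w - 2)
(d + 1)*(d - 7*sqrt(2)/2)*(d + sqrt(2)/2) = d^3 - 3*sqrt(2)*d^2 + d^2 - 3*sqrt(2)*d - 7*d/2 - 7/2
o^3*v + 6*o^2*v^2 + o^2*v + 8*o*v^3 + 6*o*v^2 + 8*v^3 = (o + 2*v)*(o + 4*v)*(o*v + v)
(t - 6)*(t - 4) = t^2 - 10*t + 24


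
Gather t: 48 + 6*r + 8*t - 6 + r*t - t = 6*r + t*(r + 7) + 42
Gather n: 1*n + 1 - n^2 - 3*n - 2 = -n^2 - 2*n - 1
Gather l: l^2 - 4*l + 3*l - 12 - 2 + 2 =l^2 - l - 12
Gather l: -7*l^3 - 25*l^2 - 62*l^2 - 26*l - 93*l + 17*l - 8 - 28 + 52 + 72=-7*l^3 - 87*l^2 - 102*l + 88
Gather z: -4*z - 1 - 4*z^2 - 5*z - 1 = -4*z^2 - 9*z - 2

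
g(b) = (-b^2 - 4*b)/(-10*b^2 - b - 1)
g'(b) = (-2*b - 4)/(-10*b^2 - b - 1) + (20*b + 1)*(-b^2 - 4*b)/(-10*b^2 - b - 1)^2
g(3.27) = 0.21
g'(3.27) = -0.03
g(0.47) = 0.57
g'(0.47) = -0.27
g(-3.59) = -0.01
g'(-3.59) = -0.03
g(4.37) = 0.19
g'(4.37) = -0.02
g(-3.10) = -0.03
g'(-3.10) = -0.04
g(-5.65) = 0.03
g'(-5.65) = -0.01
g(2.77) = 0.23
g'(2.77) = -0.04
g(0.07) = 0.25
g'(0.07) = 3.15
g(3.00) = 0.22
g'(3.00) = -0.04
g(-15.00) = 0.07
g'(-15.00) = 0.00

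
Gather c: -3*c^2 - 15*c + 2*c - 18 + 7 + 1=-3*c^2 - 13*c - 10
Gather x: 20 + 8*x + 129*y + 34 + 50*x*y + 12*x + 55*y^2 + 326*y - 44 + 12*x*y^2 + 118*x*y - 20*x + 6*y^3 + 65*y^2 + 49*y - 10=x*(12*y^2 + 168*y) + 6*y^3 + 120*y^2 + 504*y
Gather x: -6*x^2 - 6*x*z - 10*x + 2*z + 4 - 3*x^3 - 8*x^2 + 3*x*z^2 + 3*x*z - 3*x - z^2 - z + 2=-3*x^3 - 14*x^2 + x*(3*z^2 - 3*z - 13) - z^2 + z + 6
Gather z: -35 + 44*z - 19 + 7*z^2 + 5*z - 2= 7*z^2 + 49*z - 56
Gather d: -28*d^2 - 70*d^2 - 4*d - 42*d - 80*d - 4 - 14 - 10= -98*d^2 - 126*d - 28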